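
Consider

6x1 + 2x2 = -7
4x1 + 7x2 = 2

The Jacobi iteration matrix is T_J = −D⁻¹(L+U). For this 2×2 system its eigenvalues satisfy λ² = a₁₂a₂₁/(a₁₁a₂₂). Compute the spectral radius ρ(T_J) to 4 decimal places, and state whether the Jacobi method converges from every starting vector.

0.4364

a₁₂a₂₁/(a₁₁a₂₂) = (2)·(4) / ((6)·(7)) = 0.190476
ρ = √|0.190476| = √0.190476 = 0.4364
ρ < 1, so Jacobi converges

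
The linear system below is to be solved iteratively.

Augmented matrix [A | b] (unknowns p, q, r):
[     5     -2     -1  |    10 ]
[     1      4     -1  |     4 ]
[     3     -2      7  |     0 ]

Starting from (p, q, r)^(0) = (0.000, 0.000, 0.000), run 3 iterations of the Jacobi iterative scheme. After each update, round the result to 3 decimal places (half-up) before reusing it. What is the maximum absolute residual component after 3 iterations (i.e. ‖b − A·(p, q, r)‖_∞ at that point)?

0.802

Iteration 1:
  p = (10 - (-2)·0.000 - (-1)·0.000) / (5) = 2.000
  q = (4 - (1)·0.000 - (-1)·0.000) / (4) = 1.000
  r = (0 - (3)·0.000 - (-2)·0.000) / (7) = 0.000
Iteration 2:
  p = (10 - (-2)·1.000 - (-1)·0.000) / (5) = 2.400
  q = (4 - (1)·2.000 - (-1)·0.000) / (4) = 0.500
  r = (0 - (3)·2.000 - (-2)·1.000) / (7) = -0.571
Iteration 3:
  p = (10 - (-2)·0.500 - (-1)·-0.571) / (5) = 2.086
  q = (4 - (1)·2.400 - (-1)·-0.571) / (4) = 0.257
  r = (0 - (3)·2.400 - (-2)·0.500) / (7) = -0.886
Residual b − A·x = (-0.802, 0.000, 0.458); ∞-norm = 0.802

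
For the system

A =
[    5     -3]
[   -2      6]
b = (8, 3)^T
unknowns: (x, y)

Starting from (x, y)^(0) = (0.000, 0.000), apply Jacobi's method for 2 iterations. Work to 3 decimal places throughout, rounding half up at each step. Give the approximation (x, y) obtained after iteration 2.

Iteration 1:
  x = (8 - (-3)·0.000) / (5) = 1.600
  y = (3 - (-2)·0.000) / (6) = 0.500
Iteration 2:
  x = (8 - (-3)·0.500) / (5) = 1.900
  y = (3 - (-2)·1.600) / (6) = 1.033

(1.900, 1.033)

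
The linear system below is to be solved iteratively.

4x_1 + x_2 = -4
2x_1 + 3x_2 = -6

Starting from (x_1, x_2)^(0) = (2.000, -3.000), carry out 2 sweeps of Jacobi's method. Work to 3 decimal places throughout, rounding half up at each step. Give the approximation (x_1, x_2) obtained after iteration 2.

Iteration 1:
  x_1 = (-4 - (1)·-3.000) / (4) = -0.250
  x_2 = (-6 - (2)·2.000) / (3) = -3.333
Iteration 2:
  x_1 = (-4 - (1)·-3.333) / (4) = -0.167
  x_2 = (-6 - (2)·-0.250) / (3) = -1.833

(-0.167, -1.833)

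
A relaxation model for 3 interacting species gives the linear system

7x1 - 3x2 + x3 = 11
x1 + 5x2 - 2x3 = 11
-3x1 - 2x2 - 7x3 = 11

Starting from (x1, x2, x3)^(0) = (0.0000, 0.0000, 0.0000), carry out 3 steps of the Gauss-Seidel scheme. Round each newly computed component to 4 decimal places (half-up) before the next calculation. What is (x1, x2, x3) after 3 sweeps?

Iteration 1:
  x1 = (11 - (-3)·0.0000 - (1)·0.0000) / (7) = 1.5714
  x2 = (11 - (1)·1.5714 - (-2)·0.0000) / (5) = 1.8857
  x3 = (11 - (-3)·1.5714 - (-2)·1.8857) / (-7) = -2.7837
Iteration 2:
  x1 = (11 - (-3)·1.8857 - (1)·-2.7837) / (7) = 2.7773
  x2 = (11 - (1)·2.7773 - (-2)·-2.7837) / (5) = 0.5311
  x3 = (11 - (-3)·2.7773 - (-2)·0.5311) / (-7) = -2.9134
Iteration 3:
  x1 = (11 - (-3)·0.5311 - (1)·-2.9134) / (7) = 2.2152
  x2 = (11 - (1)·2.2152 - (-2)·-2.9134) / (5) = 0.5916
  x3 = (11 - (-3)·2.2152 - (-2)·0.5916) / (-7) = -2.6898

(2.2152, 0.5916, -2.6898)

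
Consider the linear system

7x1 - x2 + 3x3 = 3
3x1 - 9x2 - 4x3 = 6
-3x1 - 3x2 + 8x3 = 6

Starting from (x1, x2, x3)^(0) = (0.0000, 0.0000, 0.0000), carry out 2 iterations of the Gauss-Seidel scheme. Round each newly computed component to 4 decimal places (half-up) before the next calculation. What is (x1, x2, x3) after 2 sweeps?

(0.0476, -0.9683, 0.4047)

Iteration 1:
  x1 = (3 - (-1)·0.0000 - (3)·0.0000) / (7) = 0.4286
  x2 = (6 - (3)·0.4286 - (-4)·0.0000) / (-9) = -0.5238
  x3 = (6 - (-3)·0.4286 - (-3)·-0.5238) / (8) = 0.7143
Iteration 2:
  x1 = (3 - (-1)·-0.5238 - (3)·0.7143) / (7) = 0.0476
  x2 = (6 - (3)·0.0476 - (-4)·0.7143) / (-9) = -0.9683
  x3 = (6 - (-3)·0.0476 - (-3)·-0.9683) / (8) = 0.4047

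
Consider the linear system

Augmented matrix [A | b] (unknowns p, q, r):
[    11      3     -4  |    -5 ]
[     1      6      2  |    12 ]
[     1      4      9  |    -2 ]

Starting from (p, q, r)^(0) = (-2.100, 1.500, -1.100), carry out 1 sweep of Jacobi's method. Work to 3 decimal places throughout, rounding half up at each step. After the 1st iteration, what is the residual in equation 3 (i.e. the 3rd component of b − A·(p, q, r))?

-5.700

Iteration 1:
  p = (-5 - (3)·1.500 - (-4)·-1.100) / (11) = -1.264
  q = (12 - (1)·-2.100 - (2)·-1.100) / (6) = 2.717
  r = (-2 - (1)·-2.100 - (4)·1.500) / (9) = -0.656
Residual b − A·x = (-1.871, -1.726, -5.700)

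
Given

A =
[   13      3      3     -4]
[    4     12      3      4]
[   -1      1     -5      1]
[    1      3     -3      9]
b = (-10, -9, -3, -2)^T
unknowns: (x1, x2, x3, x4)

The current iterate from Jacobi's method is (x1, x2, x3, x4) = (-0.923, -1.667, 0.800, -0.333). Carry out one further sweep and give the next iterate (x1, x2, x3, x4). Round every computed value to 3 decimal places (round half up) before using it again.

One sweep:
  x1 = (-10 - (3)·-1.667 - (3)·0.800 - (-4)·-0.333) / (13) = -0.672
  x2 = (-9 - (4)·-0.923 - (3)·0.800 - (4)·-0.333) / (12) = -0.531
  x3 = (-3 - (-1)·-0.923 - (1)·-1.667 - (1)·-0.333) / (-5) = 0.385
  x4 = (-2 - (1)·-0.923 - (3)·-1.667 - (-3)·0.800) / (9) = 0.703

(-0.672, -0.531, 0.385, 0.703)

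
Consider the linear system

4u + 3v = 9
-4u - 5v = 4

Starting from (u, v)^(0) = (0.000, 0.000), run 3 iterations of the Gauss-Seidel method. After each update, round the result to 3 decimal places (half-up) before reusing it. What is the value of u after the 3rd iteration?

Iteration 1:
  u = (9 - (3)·0.000) / (4) = 2.250
  v = (4 - (-4)·2.250) / (-5) = -2.600
Iteration 2:
  u = (9 - (3)·-2.600) / (4) = 4.200
  v = (4 - (-4)·4.200) / (-5) = -4.160
Iteration 3:
  u = (9 - (3)·-4.160) / (4) = 5.370
  v = (4 - (-4)·5.370) / (-5) = -5.096

5.370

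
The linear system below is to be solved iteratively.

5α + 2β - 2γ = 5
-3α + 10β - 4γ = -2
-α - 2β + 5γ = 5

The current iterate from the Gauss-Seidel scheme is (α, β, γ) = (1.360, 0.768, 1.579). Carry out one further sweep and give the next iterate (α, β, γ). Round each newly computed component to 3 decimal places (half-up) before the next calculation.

One sweep:
  α = (5 - (2)·0.768 - (-2)·1.579) / (5) = 1.324
  β = (-2 - (-3)·1.324 - (-4)·1.579) / (10) = 0.829
  γ = (5 - (-1)·1.324 - (-2)·0.829) / (5) = 1.596

(1.324, 0.829, 1.596)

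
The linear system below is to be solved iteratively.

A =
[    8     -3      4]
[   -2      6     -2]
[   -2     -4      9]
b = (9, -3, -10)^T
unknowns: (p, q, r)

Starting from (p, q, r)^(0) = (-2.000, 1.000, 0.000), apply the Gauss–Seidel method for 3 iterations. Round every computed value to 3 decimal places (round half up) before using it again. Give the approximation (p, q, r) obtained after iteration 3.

(1.473, -0.305, -0.919)

Iteration 1:
  p = (9 - (-3)·1.000 - (4)·0.000) / (8) = 1.500
  q = (-3 - (-2)·1.500 - (-2)·0.000) / (6) = 0.000
  r = (-10 - (-2)·1.500 - (-4)·0.000) / (9) = -0.778
Iteration 2:
  p = (9 - (-3)·0.000 - (4)·-0.778) / (8) = 1.514
  q = (-3 - (-2)·1.514 - (-2)·-0.778) / (6) = -0.255
  r = (-10 - (-2)·1.514 - (-4)·-0.255) / (9) = -0.888
Iteration 3:
  p = (9 - (-3)·-0.255 - (4)·-0.888) / (8) = 1.473
  q = (-3 - (-2)·1.473 - (-2)·-0.888) / (6) = -0.305
  r = (-10 - (-2)·1.473 - (-4)·-0.305) / (9) = -0.919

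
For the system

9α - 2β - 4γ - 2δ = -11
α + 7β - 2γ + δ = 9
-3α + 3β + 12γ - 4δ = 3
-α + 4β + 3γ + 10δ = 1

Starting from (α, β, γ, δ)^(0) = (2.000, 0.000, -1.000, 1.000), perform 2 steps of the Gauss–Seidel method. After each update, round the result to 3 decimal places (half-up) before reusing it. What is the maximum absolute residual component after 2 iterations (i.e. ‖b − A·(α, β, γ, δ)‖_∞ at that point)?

1.143

Iteration 1:
  α = (-11 - (-2)·0.000 - (-4)·-1.000 - (-2)·1.000) / (9) = -1.444
  β = (9 - (1)·-1.444 - (-2)·-1.000 - (1)·1.000) / (7) = 1.063
  γ = (3 - (-3)·-1.444 - (3)·1.063 - (-4)·1.000) / (12) = -0.043
  δ = (1 - (-1)·-1.444 - (4)·1.063 - (3)·-0.043) / (10) = -0.457
Iteration 2:
  α = (-11 - (-2)·1.063 - (-4)·-0.043 - (-2)·-0.457) / (9) = -1.107
  β = (9 - (1)·-1.107 - (-2)·-0.043 - (1)·-0.457) / (7) = 1.497
  γ = (3 - (-3)·-1.107 - (3)·1.497 - (-4)·-0.457) / (12) = -0.553
  δ = (1 - (-1)·-1.107 - (4)·1.497 - (3)·-0.553) / (10) = -0.444
Residual b − A·x = (-1.143, -1.034, 0.048, 0.004); ∞-norm = 1.143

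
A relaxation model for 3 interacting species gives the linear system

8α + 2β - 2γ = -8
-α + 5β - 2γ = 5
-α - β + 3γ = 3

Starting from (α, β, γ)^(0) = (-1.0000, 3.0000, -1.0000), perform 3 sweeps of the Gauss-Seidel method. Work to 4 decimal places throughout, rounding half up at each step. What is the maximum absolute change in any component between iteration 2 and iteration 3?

Iteration 1:
  α = (-8 - (2)·3.0000 - (-2)·-1.0000) / (8) = -2.0000
  β = (5 - (-1)·-2.0000 - (-2)·-1.0000) / (5) = 0.2000
  γ = (3 - (-1)·-2.0000 - (-1)·0.2000) / (3) = 0.4000
Iteration 2:
  α = (-8 - (2)·0.2000 - (-2)·0.4000) / (8) = -0.9500
  β = (5 - (-1)·-0.9500 - (-2)·0.4000) / (5) = 0.9700
  γ = (3 - (-1)·-0.9500 - (-1)·0.9700) / (3) = 1.0067
Iteration 3:
  α = (-8 - (2)·0.9700 - (-2)·1.0067) / (8) = -0.9908
  β = (5 - (-1)·-0.9908 - (-2)·1.0067) / (5) = 1.2045
  γ = (3 - (-1)·-0.9908 - (-1)·1.2045) / (3) = 1.0712
Change: (-0.0408, 0.2345, 0.0645) → max |·| = 0.2345

0.2345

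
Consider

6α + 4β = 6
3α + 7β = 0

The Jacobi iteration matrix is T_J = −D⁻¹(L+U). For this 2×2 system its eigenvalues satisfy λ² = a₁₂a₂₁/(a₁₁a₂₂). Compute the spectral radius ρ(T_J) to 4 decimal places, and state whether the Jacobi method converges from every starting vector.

0.5345

a₁₂a₂₁/(a₁₁a₂₂) = (4)·(3) / ((6)·(7)) = 0.285714
ρ = √|0.285714| = √0.285714 = 0.5345
ρ < 1, so Jacobi converges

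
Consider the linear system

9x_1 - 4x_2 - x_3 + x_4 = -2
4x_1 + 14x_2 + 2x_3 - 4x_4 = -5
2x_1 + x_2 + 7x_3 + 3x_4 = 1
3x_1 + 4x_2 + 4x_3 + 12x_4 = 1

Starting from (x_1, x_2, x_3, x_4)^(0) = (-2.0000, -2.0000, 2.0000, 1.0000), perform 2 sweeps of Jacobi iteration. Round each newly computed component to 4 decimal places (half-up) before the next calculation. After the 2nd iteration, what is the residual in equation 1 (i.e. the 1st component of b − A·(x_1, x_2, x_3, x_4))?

-0.7143

Iteration 1:
  x_1 = (-2 - (-4)·-2.0000 - (-1)·2.0000 - (1)·1.0000) / (9) = -1.0000
  x_2 = (-5 - (4)·-2.0000 - (2)·2.0000 - (-4)·1.0000) / (14) = 0.2143
  x_3 = (1 - (2)·-2.0000 - (1)·-2.0000 - (3)·1.0000) / (7) = 0.5714
  x_4 = (1 - (3)·-2.0000 - (4)·-2.0000 - (4)·2.0000) / (12) = 0.5833
Iteration 2:
  x_1 = (-2 - (-4)·0.2143 - (-1)·0.5714 - (1)·0.5833) / (9) = -0.1283
  x_2 = (-5 - (4)·-1.0000 - (2)·0.5714 - (-4)·0.5833) / (14) = 0.0136
  x_3 = (1 - (2)·-1.0000 - (1)·0.2143 - (3)·0.5833) / (7) = 0.1480
  x_4 = (1 - (3)·-1.0000 - (4)·0.2143 - (4)·0.5714) / (12) = 0.0714
Residual b − A·x = (-0.7143, -4.6876, -0.0072, -0.1183)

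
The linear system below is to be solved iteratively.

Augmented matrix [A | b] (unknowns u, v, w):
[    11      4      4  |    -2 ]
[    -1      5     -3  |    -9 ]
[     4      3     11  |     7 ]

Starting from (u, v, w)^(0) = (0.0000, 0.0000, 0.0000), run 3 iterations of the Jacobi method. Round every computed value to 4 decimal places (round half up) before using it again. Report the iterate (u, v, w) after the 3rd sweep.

(-0.0869, -1.0357, 0.9453)

Iteration 1:
  u = (-2 - (4)·0.0000 - (4)·0.0000) / (11) = -0.1818
  v = (-9 - (-1)·0.0000 - (-3)·0.0000) / (5) = -1.8000
  w = (7 - (4)·0.0000 - (3)·0.0000) / (11) = 0.6364
Iteration 2:
  u = (-2 - (4)·-1.8000 - (4)·0.6364) / (11) = 0.2413
  v = (-9 - (-1)·-0.1818 - (-3)·0.6364) / (5) = -1.4545
  w = (7 - (4)·-0.1818 - (3)·-1.8000) / (11) = 1.1934
Iteration 3:
  u = (-2 - (4)·-1.4545 - (4)·1.1934) / (11) = -0.0869
  v = (-9 - (-1)·0.2413 - (-3)·1.1934) / (5) = -1.0357
  w = (7 - (4)·0.2413 - (3)·-1.4545) / (11) = 0.9453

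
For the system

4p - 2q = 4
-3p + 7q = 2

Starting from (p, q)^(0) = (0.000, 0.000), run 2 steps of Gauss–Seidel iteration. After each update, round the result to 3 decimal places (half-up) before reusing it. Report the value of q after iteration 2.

Iteration 1:
  p = (4 - (-2)·0.000) / (4) = 1.000
  q = (2 - (-3)·1.000) / (7) = 0.714
Iteration 2:
  p = (4 - (-2)·0.714) / (4) = 1.357
  q = (2 - (-3)·1.357) / (7) = 0.867

0.867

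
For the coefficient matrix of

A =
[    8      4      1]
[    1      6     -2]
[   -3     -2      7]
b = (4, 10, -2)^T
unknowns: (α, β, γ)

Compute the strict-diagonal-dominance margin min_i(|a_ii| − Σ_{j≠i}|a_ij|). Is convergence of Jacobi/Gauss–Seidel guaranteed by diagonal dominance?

row 1: |8| − (4+1) = 3
row 2: |6| − (1+2) = 3
row 3: |7| − (3+2) = 2
minimum over rows = 2 → strictly diagonally dominant (convergence guaranteed)

2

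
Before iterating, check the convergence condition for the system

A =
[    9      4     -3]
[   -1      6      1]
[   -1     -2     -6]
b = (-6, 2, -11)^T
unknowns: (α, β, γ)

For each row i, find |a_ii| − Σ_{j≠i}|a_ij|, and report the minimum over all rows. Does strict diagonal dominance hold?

row 1: |9| − (4+3) = 2
row 2: |6| − (1+1) = 4
row 3: |-6| − (1+2) = 3
minimum over rows = 2 → strictly diagonally dominant (convergence guaranteed)

2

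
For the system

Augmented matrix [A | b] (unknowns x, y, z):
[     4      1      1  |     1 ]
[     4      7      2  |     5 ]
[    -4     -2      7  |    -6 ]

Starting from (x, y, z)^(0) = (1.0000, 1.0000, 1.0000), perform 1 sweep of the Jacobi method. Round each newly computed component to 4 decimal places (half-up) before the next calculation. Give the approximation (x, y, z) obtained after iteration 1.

Iteration 1:
  x = (1 - (1)·1.0000 - (1)·1.0000) / (4) = -0.2500
  y = (5 - (4)·1.0000 - (2)·1.0000) / (7) = -0.1429
  z = (-6 - (-4)·1.0000 - (-2)·1.0000) / (7) = 0.0000

(-0.2500, -0.1429, 0.0000)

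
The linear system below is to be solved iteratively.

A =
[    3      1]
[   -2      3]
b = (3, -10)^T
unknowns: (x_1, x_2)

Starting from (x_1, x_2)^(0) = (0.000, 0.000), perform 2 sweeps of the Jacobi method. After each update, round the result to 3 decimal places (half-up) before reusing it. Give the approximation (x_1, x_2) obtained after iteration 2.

Iteration 1:
  x_1 = (3 - (1)·0.000) / (3) = 1.000
  x_2 = (-10 - (-2)·0.000) / (3) = -3.333
Iteration 2:
  x_1 = (3 - (1)·-3.333) / (3) = 2.111
  x_2 = (-10 - (-2)·1.000) / (3) = -2.667

(2.111, -2.667)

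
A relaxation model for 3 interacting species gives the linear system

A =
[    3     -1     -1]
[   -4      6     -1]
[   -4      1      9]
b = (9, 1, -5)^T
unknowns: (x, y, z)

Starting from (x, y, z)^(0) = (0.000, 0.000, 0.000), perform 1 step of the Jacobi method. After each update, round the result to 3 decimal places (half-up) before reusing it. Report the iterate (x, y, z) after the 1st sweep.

(3.000, 0.167, -0.556)

Iteration 1:
  x = (9 - (-1)·0.000 - (-1)·0.000) / (3) = 3.000
  y = (1 - (-4)·0.000 - (-1)·0.000) / (6) = 0.167
  z = (-5 - (-4)·0.000 - (1)·0.000) / (9) = -0.556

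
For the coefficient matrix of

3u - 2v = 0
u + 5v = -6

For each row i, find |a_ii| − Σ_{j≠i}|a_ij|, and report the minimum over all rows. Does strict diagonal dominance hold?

row 1: |3| − (2) = 1
row 2: |5| − (1) = 4
minimum over rows = 1 → strictly diagonally dominant (convergence guaranteed)

1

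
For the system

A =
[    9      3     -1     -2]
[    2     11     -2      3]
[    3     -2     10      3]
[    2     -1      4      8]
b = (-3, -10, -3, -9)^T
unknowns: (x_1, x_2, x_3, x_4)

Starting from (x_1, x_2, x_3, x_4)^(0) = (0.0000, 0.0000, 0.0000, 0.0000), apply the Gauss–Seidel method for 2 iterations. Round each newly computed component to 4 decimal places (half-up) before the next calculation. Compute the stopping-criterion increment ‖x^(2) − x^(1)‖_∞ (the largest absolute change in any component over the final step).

0.3186

Iteration 1:
  x_1 = (-3 - (3)·0.0000 - (-1)·0.0000 - (-2)·0.0000) / (9) = -0.3333
  x_2 = (-10 - (2)·-0.3333 - (-2)·0.0000 - (3)·0.0000) / (11) = -0.8485
  x_3 = (-3 - (3)·-0.3333 - (-2)·-0.8485 - (3)·0.0000) / (10) = -0.3697
  x_4 = (-9 - (2)·-0.3333 - (-1)·-0.8485 - (4)·-0.3697) / (8) = -0.9629
Iteration 2:
  x_1 = (-3 - (3)·-0.8485 - (-1)·-0.3697 - (-2)·-0.9629) / (9) = -0.3056
  x_2 = (-10 - (2)·-0.3056 - (-2)·-0.3697 - (3)·-0.9629) / (11) = -0.6581
  x_3 = (-3 - (3)·-0.3056 - (-2)·-0.6581 - (3)·-0.9629) / (10) = -0.0511
  x_4 = (-9 - (2)·-0.3056 - (-1)·-0.6581 - (4)·-0.0511) / (8) = -1.1053
Change: (0.0277, 0.1904, 0.3186, -0.1424) → max |·| = 0.3186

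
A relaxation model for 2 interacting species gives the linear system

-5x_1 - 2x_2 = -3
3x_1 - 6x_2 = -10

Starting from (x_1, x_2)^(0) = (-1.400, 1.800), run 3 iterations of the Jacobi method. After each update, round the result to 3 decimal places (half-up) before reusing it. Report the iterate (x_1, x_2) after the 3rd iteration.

(-0.043, 1.773)

Iteration 1:
  x_1 = (-3 - (-2)·1.800) / (-5) = -0.120
  x_2 = (-10 - (3)·-1.400) / (-6) = 0.967
Iteration 2:
  x_1 = (-3 - (-2)·0.967) / (-5) = 0.213
  x_2 = (-10 - (3)·-0.120) / (-6) = 1.607
Iteration 3:
  x_1 = (-3 - (-2)·1.607) / (-5) = -0.043
  x_2 = (-10 - (3)·0.213) / (-6) = 1.773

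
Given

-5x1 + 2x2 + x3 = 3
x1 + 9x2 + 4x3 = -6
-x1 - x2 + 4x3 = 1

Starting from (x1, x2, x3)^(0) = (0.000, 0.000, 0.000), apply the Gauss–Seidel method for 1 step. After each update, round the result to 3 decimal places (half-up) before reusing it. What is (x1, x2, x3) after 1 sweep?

(-0.600, -0.600, -0.050)

Iteration 1:
  x1 = (3 - (2)·0.000 - (1)·0.000) / (-5) = -0.600
  x2 = (-6 - (1)·-0.600 - (4)·0.000) / (9) = -0.600
  x3 = (1 - (-1)·-0.600 - (-1)·-0.600) / (4) = -0.050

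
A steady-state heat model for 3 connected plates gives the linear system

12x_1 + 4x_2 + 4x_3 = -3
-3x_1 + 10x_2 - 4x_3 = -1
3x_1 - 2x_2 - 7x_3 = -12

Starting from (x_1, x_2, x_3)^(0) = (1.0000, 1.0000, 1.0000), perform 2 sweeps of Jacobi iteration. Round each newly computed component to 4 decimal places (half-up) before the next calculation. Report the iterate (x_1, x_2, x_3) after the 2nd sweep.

Iteration 1:
  x_1 = (-3 - (4)·1.0000 - (4)·1.0000) / (12) = -0.9167
  x_2 = (-1 - (-3)·1.0000 - (-4)·1.0000) / (10) = 0.6000
  x_3 = (-12 - (3)·1.0000 - (-2)·1.0000) / (-7) = 1.8571
Iteration 2:
  x_1 = (-3 - (4)·0.6000 - (4)·1.8571) / (12) = -1.0690
  x_2 = (-1 - (-3)·-0.9167 - (-4)·1.8571) / (10) = 0.3678
  x_3 = (-12 - (3)·-0.9167 - (-2)·0.6000) / (-7) = 1.1500

(-1.0690, 0.3678, 1.1500)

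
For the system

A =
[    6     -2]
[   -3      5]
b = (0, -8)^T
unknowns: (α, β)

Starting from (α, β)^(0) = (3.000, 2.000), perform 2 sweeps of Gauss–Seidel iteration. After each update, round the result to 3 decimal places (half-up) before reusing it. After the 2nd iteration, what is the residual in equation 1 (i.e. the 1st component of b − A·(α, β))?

-1.280

Iteration 1:
  α = (0 - (-2)·2.000) / (6) = 0.667
  β = (-8 - (-3)·0.667) / (5) = -1.200
Iteration 2:
  α = (0 - (-2)·-1.200) / (6) = -0.400
  β = (-8 - (-3)·-0.400) / (5) = -1.840
Residual b − A·x = (-1.280, 0.000)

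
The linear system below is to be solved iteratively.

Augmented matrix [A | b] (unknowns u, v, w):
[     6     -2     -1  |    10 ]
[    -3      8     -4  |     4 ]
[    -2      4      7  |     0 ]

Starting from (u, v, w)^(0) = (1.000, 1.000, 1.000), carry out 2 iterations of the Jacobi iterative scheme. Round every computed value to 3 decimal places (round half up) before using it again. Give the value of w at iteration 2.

-0.167

Iteration 1:
  u = (10 - (-2)·1.000 - (-1)·1.000) / (6) = 2.167
  v = (4 - (-3)·1.000 - (-4)·1.000) / (8) = 1.375
  w = (0 - (-2)·1.000 - (4)·1.000) / (7) = -0.286
Iteration 2:
  u = (10 - (-2)·1.375 - (-1)·-0.286) / (6) = 2.077
  v = (4 - (-3)·2.167 - (-4)·-0.286) / (8) = 1.170
  w = (0 - (-2)·2.167 - (4)·1.375) / (7) = -0.167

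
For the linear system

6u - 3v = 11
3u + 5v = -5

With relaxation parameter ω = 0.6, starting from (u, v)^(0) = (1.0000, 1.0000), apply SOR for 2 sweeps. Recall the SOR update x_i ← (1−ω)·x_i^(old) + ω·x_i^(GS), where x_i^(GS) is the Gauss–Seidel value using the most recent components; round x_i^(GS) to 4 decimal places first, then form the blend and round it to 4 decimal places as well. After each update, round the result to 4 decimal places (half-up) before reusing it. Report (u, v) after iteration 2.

(1.5656, -1.5028)

Iteration 1:
  u: GS value = (11 - (-3)·1.0000) / (6) = 2.3333;  u ← (1−ω)·1.0000 + ω·2.3333 = 1.8000
  v: GS value = (-5 - (3)·1.8000) / (5) = -2.0800;  v ← (1−ω)·1.0000 + ω·-2.0800 = -0.8480
Iteration 2:
  u: GS value = (11 - (-3)·-0.8480) / (6) = 1.4093;  u ← (1−ω)·1.8000 + ω·1.4093 = 1.5656
  v: GS value = (-5 - (3)·1.5656) / (5) = -1.9394;  v ← (1−ω)·-0.8480 + ω·-1.9394 = -1.5028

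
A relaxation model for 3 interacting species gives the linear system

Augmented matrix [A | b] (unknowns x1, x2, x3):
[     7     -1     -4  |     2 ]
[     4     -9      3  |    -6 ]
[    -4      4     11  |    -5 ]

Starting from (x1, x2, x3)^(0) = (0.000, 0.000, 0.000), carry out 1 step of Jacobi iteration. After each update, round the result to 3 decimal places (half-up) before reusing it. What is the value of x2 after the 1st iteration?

0.667

Iteration 1:
  x1 = (2 - (-1)·0.000 - (-4)·0.000) / (7) = 0.286
  x2 = (-6 - (4)·0.000 - (3)·0.000) / (-9) = 0.667
  x3 = (-5 - (-4)·0.000 - (4)·0.000) / (11) = -0.455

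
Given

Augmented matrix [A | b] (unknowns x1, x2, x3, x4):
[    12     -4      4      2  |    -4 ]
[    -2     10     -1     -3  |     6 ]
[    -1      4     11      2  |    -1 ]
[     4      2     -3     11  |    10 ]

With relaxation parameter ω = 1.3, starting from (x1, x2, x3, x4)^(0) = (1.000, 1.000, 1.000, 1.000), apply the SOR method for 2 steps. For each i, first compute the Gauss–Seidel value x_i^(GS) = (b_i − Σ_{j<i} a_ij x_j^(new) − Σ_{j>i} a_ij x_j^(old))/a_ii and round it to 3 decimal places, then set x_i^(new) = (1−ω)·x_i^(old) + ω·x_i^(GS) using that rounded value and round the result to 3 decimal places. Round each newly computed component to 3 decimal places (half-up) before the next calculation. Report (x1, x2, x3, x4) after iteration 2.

(0.501, 0.832, -0.294, 0.417)

Iteration 1:
  x1: GS value = (-4 - (-4)·1.000 - (4)·1.000 - (2)·1.000) / (12) = -0.500;  x1 ← (1−ω)·1.000 + ω·-0.500 = -0.950
  x2: GS value = (6 - (-2)·-0.950 - (-1)·1.000 - (-3)·1.000) / (10) = 0.810;  x2 ← (1−ω)·1.000 + ω·0.810 = 0.753
  x3: GS value = (-1 - (-1)·-0.950 - (4)·0.753 - (2)·1.000) / (11) = -0.633;  x3 ← (1−ω)·1.000 + ω·-0.633 = -1.123
  x4: GS value = (10 - (4)·-0.950 - (2)·0.753 - (-3)·-1.123) / (11) = 0.811;  x4 ← (1−ω)·1.000 + ω·0.811 = 0.754
Iteration 2:
  x1: GS value = (-4 - (-4)·0.753 - (4)·-1.123 - (2)·0.754) / (12) = 0.166;  x1 ← (1−ω)·-0.950 + ω·0.166 = 0.501
  x2: GS value = (6 - (-2)·0.501 - (-1)·-1.123 - (-3)·0.754) / (10) = 0.814;  x2 ← (1−ω)·0.753 + ω·0.814 = 0.832
  x3: GS value = (-1 - (-1)·0.501 - (4)·0.832 - (2)·0.754) / (11) = -0.485;  x3 ← (1−ω)·-1.123 + ω·-0.485 = -0.294
  x4: GS value = (10 - (4)·0.501 - (2)·0.832 - (-3)·-0.294) / (11) = 0.495;  x4 ← (1−ω)·0.754 + ω·0.495 = 0.417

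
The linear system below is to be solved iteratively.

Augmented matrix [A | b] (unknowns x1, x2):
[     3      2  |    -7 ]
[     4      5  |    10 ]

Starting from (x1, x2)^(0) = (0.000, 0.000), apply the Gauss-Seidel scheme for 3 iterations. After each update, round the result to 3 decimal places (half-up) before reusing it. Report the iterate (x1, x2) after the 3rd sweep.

(-6.286, 7.029)

Iteration 1:
  x1 = (-7 - (2)·0.000) / (3) = -2.333
  x2 = (10 - (4)·-2.333) / (5) = 3.866
Iteration 2:
  x1 = (-7 - (2)·3.866) / (3) = -4.911
  x2 = (10 - (4)·-4.911) / (5) = 5.929
Iteration 3:
  x1 = (-7 - (2)·5.929) / (3) = -6.286
  x2 = (10 - (4)·-6.286) / (5) = 7.029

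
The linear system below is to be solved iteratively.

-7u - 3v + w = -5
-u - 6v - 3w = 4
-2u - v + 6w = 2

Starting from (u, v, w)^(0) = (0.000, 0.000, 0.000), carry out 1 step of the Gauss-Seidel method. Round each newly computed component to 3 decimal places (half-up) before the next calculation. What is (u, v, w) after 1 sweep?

Iteration 1:
  u = (-5 - (-3)·0.000 - (1)·0.000) / (-7) = 0.714
  v = (4 - (-1)·0.714 - (-3)·0.000) / (-6) = -0.786
  w = (2 - (-2)·0.714 - (-1)·-0.786) / (6) = 0.440

(0.714, -0.786, 0.440)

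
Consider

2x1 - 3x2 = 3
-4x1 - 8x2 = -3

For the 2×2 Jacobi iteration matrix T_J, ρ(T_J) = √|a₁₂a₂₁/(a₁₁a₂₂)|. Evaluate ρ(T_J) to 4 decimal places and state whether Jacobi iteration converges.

0.8660

a₁₂a₂₁/(a₁₁a₂₂) = (-3)·(-4) / ((2)·(-8)) = -0.750000
ρ = √|-0.750000| = √0.750000 = 0.8660
ρ < 1, so Jacobi converges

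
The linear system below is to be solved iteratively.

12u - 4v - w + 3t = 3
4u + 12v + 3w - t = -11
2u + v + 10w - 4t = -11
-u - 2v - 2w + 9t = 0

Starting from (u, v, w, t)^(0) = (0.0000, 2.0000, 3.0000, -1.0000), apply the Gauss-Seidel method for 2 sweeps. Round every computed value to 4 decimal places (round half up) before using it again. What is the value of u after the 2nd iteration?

Iteration 1:
  u = (3 - (-4)·2.0000 - (-1)·3.0000 - (3)·-1.0000) / (12) = 1.4167
  v = (-11 - (4)·1.4167 - (3)·3.0000 - (-1)·-1.0000) / (12) = -2.2222
  w = (-11 - (2)·1.4167 - (1)·-2.2222 - (-4)·-1.0000) / (10) = -1.5611
  t = (0 - (-1)·1.4167 - (-2)·-2.2222 - (-2)·-1.5611) / (9) = -0.6833
Iteration 2:
  u = (3 - (-4)·-2.2222 - (-1)·-1.5611 - (3)·-0.6833) / (12) = -0.4500
  v = (-11 - (4)·-0.4500 - (3)·-1.5611 - (-1)·-0.6833) / (12) = -0.4333
  w = (-11 - (2)·-0.4500 - (1)·-0.4333 - (-4)·-0.6833) / (10) = -1.2400
  t = (0 - (-1)·-0.4500 - (-2)·-0.4333 - (-2)·-1.2400) / (9) = -0.4218

-0.4500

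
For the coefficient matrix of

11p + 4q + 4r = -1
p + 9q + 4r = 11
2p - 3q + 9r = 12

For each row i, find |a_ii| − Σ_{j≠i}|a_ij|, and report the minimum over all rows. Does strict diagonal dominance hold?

row 1: |11| − (4+4) = 3
row 2: |9| − (1+4) = 4
row 3: |9| − (2+3) = 4
minimum over rows = 3 → strictly diagonally dominant (convergence guaranteed)

3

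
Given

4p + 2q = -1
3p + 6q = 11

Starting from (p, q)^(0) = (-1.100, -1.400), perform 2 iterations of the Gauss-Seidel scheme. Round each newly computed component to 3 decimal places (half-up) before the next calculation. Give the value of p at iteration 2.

-1.054

Iteration 1:
  p = (-1 - (2)·-1.400) / (4) = 0.450
  q = (11 - (3)·0.450) / (6) = 1.608
Iteration 2:
  p = (-1 - (2)·1.608) / (4) = -1.054
  q = (11 - (3)·-1.054) / (6) = 2.360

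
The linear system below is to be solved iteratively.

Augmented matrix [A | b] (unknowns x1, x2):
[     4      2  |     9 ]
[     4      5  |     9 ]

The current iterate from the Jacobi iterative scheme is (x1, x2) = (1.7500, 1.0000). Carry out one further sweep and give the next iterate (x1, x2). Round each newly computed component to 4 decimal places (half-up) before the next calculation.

One sweep:
  x1 = (9 - (2)·1.0000) / (4) = 1.7500
  x2 = (9 - (4)·1.7500) / (5) = 0.4000

(1.7500, 0.4000)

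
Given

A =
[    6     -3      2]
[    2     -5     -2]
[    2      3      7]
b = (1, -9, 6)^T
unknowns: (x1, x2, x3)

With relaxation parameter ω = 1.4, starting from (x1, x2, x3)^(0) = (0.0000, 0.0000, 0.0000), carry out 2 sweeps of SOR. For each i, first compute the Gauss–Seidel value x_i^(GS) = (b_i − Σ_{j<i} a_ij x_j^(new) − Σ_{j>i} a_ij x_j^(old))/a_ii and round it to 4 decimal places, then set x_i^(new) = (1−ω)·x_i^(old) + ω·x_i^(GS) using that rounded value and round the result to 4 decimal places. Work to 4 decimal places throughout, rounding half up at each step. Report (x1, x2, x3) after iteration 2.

Iteration 1:
  x1: GS value = (1 - (-3)·0.0000 - (2)·0.0000) / (6) = 0.1667;  x1 ← (1−ω)·0.0000 + ω·0.1667 = 0.2334
  x2: GS value = (-9 - (2)·0.2334 - (-2)·0.0000) / (-5) = 1.8934;  x2 ← (1−ω)·0.0000 + ω·1.8934 = 2.6508
  x3: GS value = (6 - (2)·0.2334 - (3)·2.6508) / (7) = -0.3456;  x3 ← (1−ω)·0.0000 + ω·-0.3456 = -0.4838
Iteration 2:
  x1: GS value = (1 - (-3)·2.6508 - (2)·-0.4838) / (6) = 1.6533;  x1 ← (1−ω)·0.2334 + ω·1.6533 = 2.2213
  x2: GS value = (-9 - (2)·2.2213 - (-2)·-0.4838) / (-5) = 2.8820;  x2 ← (1−ω)·2.6508 + ω·2.8820 = 2.9745
  x3: GS value = (6 - (2)·2.2213 - (3)·2.9745) / (7) = -1.0523;  x3 ← (1−ω)·-0.4838 + ω·-1.0523 = -1.2797

(2.2213, 2.9745, -1.2797)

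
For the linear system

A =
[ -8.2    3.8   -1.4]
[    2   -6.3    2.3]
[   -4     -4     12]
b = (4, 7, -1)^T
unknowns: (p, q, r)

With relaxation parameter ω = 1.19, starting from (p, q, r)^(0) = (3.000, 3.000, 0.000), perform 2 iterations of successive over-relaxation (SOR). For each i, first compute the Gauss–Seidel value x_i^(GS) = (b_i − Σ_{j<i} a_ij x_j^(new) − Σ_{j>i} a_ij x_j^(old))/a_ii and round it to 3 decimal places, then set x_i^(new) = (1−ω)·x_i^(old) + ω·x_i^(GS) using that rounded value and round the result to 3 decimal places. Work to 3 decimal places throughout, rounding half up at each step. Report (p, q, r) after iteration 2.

Iteration 1:
  p: GS value = (4 - (3.8)·3.000 - (-1.4)·0.000) / (-8.2) = 0.902;  p ← (1−ω)·3.000 + ω·0.902 = 0.503
  q: GS value = (7 - (2)·0.503 - (2.3)·0.000) / (-6.3) = -0.951;  q ← (1−ω)·3.000 + ω·-0.951 = -1.702
  r: GS value = (-1 - (-4)·0.503 - (-4)·-1.702) / (12) = -0.483;  r ← (1−ω)·0.000 + ω·-0.483 = -0.575
Iteration 2:
  p: GS value = (4 - (3.8)·-1.702 - (-1.4)·-0.575) / (-8.2) = -1.178;  p ← (1−ω)·0.503 + ω·-1.178 = -1.497
  q: GS value = (7 - (2)·-1.497 - (2.3)·-0.575) / (-6.3) = -1.796;  q ← (1−ω)·-1.702 + ω·-1.796 = -1.814
  r: GS value = (-1 - (-4)·-1.497 - (-4)·-1.814) / (12) = -1.187;  r ← (1−ω)·-0.575 + ω·-1.187 = -1.303

(-1.497, -1.814, -1.303)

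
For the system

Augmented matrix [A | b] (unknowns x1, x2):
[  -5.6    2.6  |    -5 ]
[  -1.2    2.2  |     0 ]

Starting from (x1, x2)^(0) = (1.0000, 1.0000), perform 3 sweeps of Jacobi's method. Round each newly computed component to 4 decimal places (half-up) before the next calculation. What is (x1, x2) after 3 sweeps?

Iteration 1:
  x1 = (-5 - (2.6)·1.0000) / (-5.6) = 1.3571
  x2 = (0 - (-1.2)·1.0000) / (2.2) = 0.5455
Iteration 2:
  x1 = (-5 - (2.6)·0.5455) / (-5.6) = 1.1461
  x2 = (0 - (-1.2)·1.3571) / (2.2) = 0.7402
Iteration 3:
  x1 = (-5 - (2.6)·0.7402) / (-5.6) = 1.2365
  x2 = (0 - (-1.2)·1.1461) / (2.2) = 0.6251

(1.2365, 0.6251)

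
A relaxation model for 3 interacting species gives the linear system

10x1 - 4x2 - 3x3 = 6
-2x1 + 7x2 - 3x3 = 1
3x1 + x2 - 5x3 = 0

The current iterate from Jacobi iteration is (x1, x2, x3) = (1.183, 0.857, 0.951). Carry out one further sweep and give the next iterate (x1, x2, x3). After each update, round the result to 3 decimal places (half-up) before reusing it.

(1.228, 0.888, 0.881)

One sweep:
  x1 = (6 - (-4)·0.857 - (-3)·0.951) / (10) = 1.228
  x2 = (1 - (-2)·1.183 - (-3)·0.951) / (7) = 0.888
  x3 = (0 - (3)·1.183 - (1)·0.857) / (-5) = 0.881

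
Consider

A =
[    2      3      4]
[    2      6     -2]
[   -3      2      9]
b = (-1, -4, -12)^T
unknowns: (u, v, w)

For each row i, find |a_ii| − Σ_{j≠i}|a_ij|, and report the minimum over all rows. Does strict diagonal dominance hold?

-5

row 1: |2| − (3+4) = -5
row 2: |6| − (2+2) = 2
row 3: |9| − (3+2) = 4
minimum over rows = -5 → not strictly diagonally dominant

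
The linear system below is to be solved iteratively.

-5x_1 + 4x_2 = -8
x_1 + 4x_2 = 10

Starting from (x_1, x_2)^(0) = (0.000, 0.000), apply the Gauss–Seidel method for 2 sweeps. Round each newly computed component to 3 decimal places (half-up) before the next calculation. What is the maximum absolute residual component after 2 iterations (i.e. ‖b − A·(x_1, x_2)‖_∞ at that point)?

1.680

Iteration 1:
  x_1 = (-8 - (4)·0.000) / (-5) = 1.600
  x_2 = (10 - (1)·1.600) / (4) = 2.100
Iteration 2:
  x_1 = (-8 - (4)·2.100) / (-5) = 3.280
  x_2 = (10 - (1)·3.280) / (4) = 1.680
Residual b − A·x = (1.680, 0.000); ∞-norm = 1.680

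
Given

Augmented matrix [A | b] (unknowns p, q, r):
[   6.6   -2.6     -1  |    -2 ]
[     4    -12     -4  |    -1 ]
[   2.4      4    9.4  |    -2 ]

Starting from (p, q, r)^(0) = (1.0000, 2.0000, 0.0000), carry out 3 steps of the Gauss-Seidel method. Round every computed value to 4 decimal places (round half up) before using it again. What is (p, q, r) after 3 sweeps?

(-0.2788, 0.0578, -0.1662)

Iteration 1:
  p = (-2 - (-2.6)·2.0000 - (-1)·0.0000) / (6.6) = 0.4848
  q = (-1 - (4)·0.4848 - (-4)·0.0000) / (-12) = 0.2449
  r = (-2 - (2.4)·0.4848 - (4)·0.2449) / (9.4) = -0.4408
Iteration 2:
  p = (-2 - (-2.6)·0.2449 - (-1)·-0.4408) / (6.6) = -0.2733
  q = (-1 - (4)·-0.2733 - (-4)·-0.4408) / (-12) = 0.1392
  r = (-2 - (2.4)·-0.2733 - (4)·0.1392) / (9.4) = -0.2022
Iteration 3:
  p = (-2 - (-2.6)·0.1392 - (-1)·-0.2022) / (6.6) = -0.2788
  q = (-1 - (4)·-0.2788 - (-4)·-0.2022) / (-12) = 0.0578
  r = (-2 - (2.4)·-0.2788 - (4)·0.0578) / (9.4) = -0.1662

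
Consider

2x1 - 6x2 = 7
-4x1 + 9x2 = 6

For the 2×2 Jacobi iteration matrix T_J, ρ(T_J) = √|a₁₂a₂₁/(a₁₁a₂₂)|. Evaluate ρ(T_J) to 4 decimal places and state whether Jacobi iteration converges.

1.1547

a₁₂a₂₁/(a₁₁a₂₂) = (-6)·(-4) / ((2)·(9)) = 1.333333
ρ = √|1.333333| = √1.333333 = 1.1547
ρ > 1, so Jacobi diverges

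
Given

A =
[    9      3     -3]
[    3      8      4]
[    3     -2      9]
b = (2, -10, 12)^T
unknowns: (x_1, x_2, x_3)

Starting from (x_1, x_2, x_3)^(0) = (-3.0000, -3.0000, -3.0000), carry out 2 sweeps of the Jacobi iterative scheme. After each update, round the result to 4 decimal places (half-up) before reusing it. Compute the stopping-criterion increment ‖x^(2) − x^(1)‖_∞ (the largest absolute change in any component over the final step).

3.5417

Iteration 1:
  x_1 = (2 - (3)·-3.0000 - (-3)·-3.0000) / (9) = 0.2222
  x_2 = (-10 - (3)·-3.0000 - (4)·-3.0000) / (8) = 1.3750
  x_3 = (12 - (3)·-3.0000 - (-2)·-3.0000) / (9) = 1.6667
Iteration 2:
  x_1 = (2 - (3)·1.3750 - (-3)·1.6667) / (9) = 0.3195
  x_2 = (-10 - (3)·0.2222 - (4)·1.6667) / (8) = -2.1667
  x_3 = (12 - (3)·0.2222 - (-2)·1.3750) / (9) = 1.5648
Change: (0.0973, -3.5417, -0.1019) → max |·| = 3.5417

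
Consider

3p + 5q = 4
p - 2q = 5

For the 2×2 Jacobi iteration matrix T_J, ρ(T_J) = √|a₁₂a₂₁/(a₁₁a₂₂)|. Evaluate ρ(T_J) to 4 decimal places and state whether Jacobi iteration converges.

0.9129

a₁₂a₂₁/(a₁₁a₂₂) = (5)·(1) / ((3)·(-2)) = -0.833333
ρ = √|-0.833333| = √0.833333 = 0.9129
ρ < 1, so Jacobi converges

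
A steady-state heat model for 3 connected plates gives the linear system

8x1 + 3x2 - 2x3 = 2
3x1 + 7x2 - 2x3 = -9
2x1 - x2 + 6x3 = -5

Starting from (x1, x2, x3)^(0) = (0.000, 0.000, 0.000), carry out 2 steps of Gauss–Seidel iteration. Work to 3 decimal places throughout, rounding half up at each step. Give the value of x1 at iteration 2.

Iteration 1:
  x1 = (2 - (3)·0.000 - (-2)·0.000) / (8) = 0.250
  x2 = (-9 - (3)·0.250 - (-2)·0.000) / (7) = -1.393
  x3 = (-5 - (2)·0.250 - (-1)·-1.393) / (6) = -1.149
Iteration 2:
  x1 = (2 - (3)·-1.393 - (-2)·-1.149) / (8) = 0.485
  x2 = (-9 - (3)·0.485 - (-2)·-1.149) / (7) = -1.822
  x3 = (-5 - (2)·0.485 - (-1)·-1.822) / (6) = -1.299

0.485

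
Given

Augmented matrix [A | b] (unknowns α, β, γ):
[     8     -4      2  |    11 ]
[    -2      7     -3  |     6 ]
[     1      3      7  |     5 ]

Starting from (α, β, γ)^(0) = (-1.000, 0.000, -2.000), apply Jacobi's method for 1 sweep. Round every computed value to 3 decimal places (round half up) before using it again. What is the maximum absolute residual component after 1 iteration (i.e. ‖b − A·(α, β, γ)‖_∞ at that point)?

Iteration 1:
  α = (11 - (-4)·0.000 - (2)·-2.000) / (8) = 1.875
  β = (6 - (-2)·-1.000 - (-3)·-2.000) / (7) = -0.286
  γ = (5 - (1)·-1.000 - (3)·0.000) / (7) = 0.857
Residual b − A·x = (-6.858, 14.323, -2.016); ∞-norm = 14.323

14.323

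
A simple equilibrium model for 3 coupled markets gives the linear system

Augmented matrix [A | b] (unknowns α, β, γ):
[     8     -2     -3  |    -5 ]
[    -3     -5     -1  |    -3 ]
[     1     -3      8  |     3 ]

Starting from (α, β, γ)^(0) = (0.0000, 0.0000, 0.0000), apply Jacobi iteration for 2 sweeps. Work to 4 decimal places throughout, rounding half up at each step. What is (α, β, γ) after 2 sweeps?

(-0.3344, 0.9000, 0.6781)

Iteration 1:
  α = (-5 - (-2)·0.0000 - (-3)·0.0000) / (8) = -0.6250
  β = (-3 - (-3)·0.0000 - (-1)·0.0000) / (-5) = 0.6000
  γ = (3 - (1)·0.0000 - (-3)·0.0000) / (8) = 0.3750
Iteration 2:
  α = (-5 - (-2)·0.6000 - (-3)·0.3750) / (8) = -0.3344
  β = (-3 - (-3)·-0.6250 - (-1)·0.3750) / (-5) = 0.9000
  γ = (3 - (1)·-0.6250 - (-3)·0.6000) / (8) = 0.6781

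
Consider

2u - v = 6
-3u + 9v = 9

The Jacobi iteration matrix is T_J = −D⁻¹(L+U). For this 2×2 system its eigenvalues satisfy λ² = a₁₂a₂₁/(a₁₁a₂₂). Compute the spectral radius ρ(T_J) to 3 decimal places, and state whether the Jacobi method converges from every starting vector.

0.408

a₁₂a₂₁/(a₁₁a₂₂) = (-1)·(-3) / ((2)·(9)) = 0.166667
ρ = √|0.166667| = √0.166667 = 0.408
ρ < 1, so Jacobi converges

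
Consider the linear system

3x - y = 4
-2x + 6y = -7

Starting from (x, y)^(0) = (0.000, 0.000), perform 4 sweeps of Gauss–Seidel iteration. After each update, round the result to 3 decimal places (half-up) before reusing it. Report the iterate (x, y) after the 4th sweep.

(1.063, -0.812)

Iteration 1:
  x = (4 - (-1)·0.000) / (3) = 1.333
  y = (-7 - (-2)·1.333) / (6) = -0.722
Iteration 2:
  x = (4 - (-1)·-0.722) / (3) = 1.093
  y = (-7 - (-2)·1.093) / (6) = -0.802
Iteration 3:
  x = (4 - (-1)·-0.802) / (3) = 1.066
  y = (-7 - (-2)·1.066) / (6) = -0.811
Iteration 4:
  x = (4 - (-1)·-0.811) / (3) = 1.063
  y = (-7 - (-2)·1.063) / (6) = -0.812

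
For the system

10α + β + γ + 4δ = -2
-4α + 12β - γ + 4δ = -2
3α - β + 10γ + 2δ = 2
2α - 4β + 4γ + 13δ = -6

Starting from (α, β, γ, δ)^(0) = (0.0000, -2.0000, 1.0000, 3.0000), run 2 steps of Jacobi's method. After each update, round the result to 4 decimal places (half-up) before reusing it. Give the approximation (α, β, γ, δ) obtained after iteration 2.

(0.5222, -0.1885, 0.7586, -0.4102)

Iteration 1:
  α = (-2 - (1)·-2.0000 - (1)·1.0000 - (4)·3.0000) / (10) = -1.3000
  β = (-2 - (-4)·0.0000 - (-1)·1.0000 - (4)·3.0000) / (12) = -1.0833
  γ = (2 - (3)·0.0000 - (-1)·-2.0000 - (2)·3.0000) / (10) = -0.6000
  δ = (-6 - (2)·0.0000 - (-4)·-2.0000 - (4)·1.0000) / (13) = -1.3846
Iteration 2:
  α = (-2 - (1)·-1.0833 - (1)·-0.6000 - (4)·-1.3846) / (10) = 0.5222
  β = (-2 - (-4)·-1.3000 - (-1)·-0.6000 - (4)·-1.3846) / (12) = -0.1885
  γ = (2 - (3)·-1.3000 - (-1)·-1.0833 - (2)·-1.3846) / (10) = 0.7586
  δ = (-6 - (2)·-1.3000 - (-4)·-1.0833 - (4)·-0.6000) / (13) = -0.4102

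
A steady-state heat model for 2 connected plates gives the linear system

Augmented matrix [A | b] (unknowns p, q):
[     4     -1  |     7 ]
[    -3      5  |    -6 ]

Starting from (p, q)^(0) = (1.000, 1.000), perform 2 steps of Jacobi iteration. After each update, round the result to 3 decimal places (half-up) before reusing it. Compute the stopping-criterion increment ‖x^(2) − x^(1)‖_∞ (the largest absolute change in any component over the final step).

0.600

Iteration 1:
  p = (7 - (-1)·1.000) / (4) = 2.000
  q = (-6 - (-3)·1.000) / (5) = -0.600
Iteration 2:
  p = (7 - (-1)·-0.600) / (4) = 1.600
  q = (-6 - (-3)·2.000) / (5) = 0.000
Change: (-0.400, 0.600) → max |·| = 0.600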